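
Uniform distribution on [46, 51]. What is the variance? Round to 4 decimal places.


Var = (b-a)^2 / 12
(b-a)^2 = (51 - 46)^2 = 25
Var = 25/12 ≈ 2.083333

2.0833


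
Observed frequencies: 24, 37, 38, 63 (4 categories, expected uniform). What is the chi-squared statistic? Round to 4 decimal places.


chi2 = sum((O-E)^2/E), E = total/4
total = 162, E = 162/4 = 40.5
(24 - 40.5)^2 / 40.5 = 272.25 / 40.5 = 121/18 ≈ 6.722222
(37 - 40.5)^2 / 40.5 = 12.25 / 40.5 = 49/162 ≈ 0.302469
(38 - 40.5)^2 / 40.5 = 6.25 / 40.5 = 25/162 ≈ 0.154321
(63 - 40.5)^2 / 40.5 = 506.25 / 40.5 = 12.5
chi2 = 1594/81 ≈ 19.679012

19.6790


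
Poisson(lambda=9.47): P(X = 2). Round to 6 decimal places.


P = e^(-lam) * lam^k / k!
e^(-9.47) ≈ 0.00007713141
lam^k = 9.47^2 = 89.6809
k! = 2! = 2
P = 0.00007713141 * 89.6809 / 2 ≈ 0.003459

0.003459


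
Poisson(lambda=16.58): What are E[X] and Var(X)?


E[X] = Var(X) = lambda = 16.58

16.58, 16.58


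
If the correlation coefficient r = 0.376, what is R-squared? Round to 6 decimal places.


R^2 = r^2 = (0.376)^2 = 0.141376

0.141376


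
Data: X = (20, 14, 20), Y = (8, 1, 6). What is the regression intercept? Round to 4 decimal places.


a = ybar - b*xbar, where b = sum((xi-xbar)(yi-ybar)) / sum((xi-xbar)^2)
n = 3, xbar = 54/3 = 18, ybar = 15/3 = 5
Sxy = sum((xi-xbar)(yi-ybar)) = 24
Sxx = sum((xi-xbar)^2) = 24
b = Sxy / Sxx = 1
a = 5 - 1 * 18 = -13

-13.0000


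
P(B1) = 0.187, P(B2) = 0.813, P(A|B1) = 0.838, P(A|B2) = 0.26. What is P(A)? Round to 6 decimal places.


P(A) = P(A|B1)*P(B1) + P(A|B2)*P(B2)
P(A|B1)*P(B1) = 0.838 * 0.187 = 0.156706
P(A|B2)*P(B2) = 0.26 * 0.813 = 0.21138
P(A) = 0.156706 + 0.21138 = 0.368086

0.368086


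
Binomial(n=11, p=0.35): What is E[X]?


E[X] = n*p = 11 * 0.35 = 3.85

3.85


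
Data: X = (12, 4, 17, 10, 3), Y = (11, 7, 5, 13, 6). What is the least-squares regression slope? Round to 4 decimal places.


b = sum((xi-xbar)(yi-ybar)) / sum((xi-xbar)^2)
n = 5, xbar = 46/5 = 9.2, ybar = 42/5 = 8.4
Sxy = sum((xi-xbar)(yi-ybar)) = 6.6
Sxx = sum((xi-xbar)^2) = 134.8
b = Sxy / Sxx = 33/674 ≈ 0.048961

0.0490


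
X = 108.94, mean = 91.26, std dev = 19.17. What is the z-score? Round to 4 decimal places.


z = (X - mu) / sigma
X - mu = 108.94 - 91.26 = 17.68
z = 17.68 / 19.17 = 1768/1917 ≈ 0.922274

0.9223


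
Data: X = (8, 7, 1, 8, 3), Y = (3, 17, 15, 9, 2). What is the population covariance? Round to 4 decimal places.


Cov = (1/n)*sum((xi-xbar)(yi-ybar))
n = 5, xbar = 27/5 = 5.4, ybar = 46/5 = 9.2
sum((xi-xbar)(yi-ybar)) = -12.4
Cov = -12.4 / 5 = -2.48

-2.4800


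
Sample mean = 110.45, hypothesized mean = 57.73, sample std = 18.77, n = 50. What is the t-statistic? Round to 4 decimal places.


t = (xbar - mu0) / (s/sqrt(n))
xbar - mu0 = 110.45 - 57.73 = 52.72
sqrt(50) ≈ 7.07106781
s/sqrt(n) = 18.77 / 7.07106781 ≈ 2.65447886
t = 52.72 / 2.65447886 ≈ 19.860772

19.8608


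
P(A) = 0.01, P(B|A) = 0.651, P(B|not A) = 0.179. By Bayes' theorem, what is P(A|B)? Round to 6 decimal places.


P(A|B) = P(B|A)*P(A) / P(B), P(B) = P(B|A)*P(A) + P(B|not A)*P(not A)
P(B|A)*P(A) = 0.651 * 0.01 = 0.00651
P(B|not A)*P(not A) = 0.179 * 0.99 = 0.17721
P(B) = 0.00651 + 0.17721 = 0.18372
P(A|B) = 0.00651 / 0.18372 = 217/6124 ≈ 0.03543436

0.035434


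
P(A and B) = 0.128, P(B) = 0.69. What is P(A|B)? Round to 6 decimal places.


P(A|B) = P(A and B) / P(B) = 0.128 / 0.69 = 64/345 ≈ 0.18550725

0.185507


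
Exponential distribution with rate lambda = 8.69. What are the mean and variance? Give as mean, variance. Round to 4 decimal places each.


mean = 1/lam, var = 1/lam^2
mean = 1 / 8.69 = 100/869 ≈ 0.115075
lam^2 = 8.69^2 = 75.5161
var = 1 / 75.5161 ≈ 0.013242

0.1151, 0.0132


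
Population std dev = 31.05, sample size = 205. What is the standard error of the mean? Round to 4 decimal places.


SE = sigma / sqrt(n)
sqrt(205) ≈ 14.317821
SE = 31.05 / 14.317821 ≈ 2.168626

2.1686


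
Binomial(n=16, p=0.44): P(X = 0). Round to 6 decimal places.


P = C(n,k) * p^k * (1-p)^(n-k)
C(16,0) = 1
p^k = 0.44^0 = 1
(1-p)^(n-k) = 0.56^16 ≈ 0.00009354238
P = 1 * 1 * 0.00009354238 ≈ 0.000094

0.000094


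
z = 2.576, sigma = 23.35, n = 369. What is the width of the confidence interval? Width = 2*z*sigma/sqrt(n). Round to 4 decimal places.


width = 2*z*sigma/sqrt(n)
2*z*sigma = 2 * 2.576 * 23.35 = 120.2992
sqrt(369) ≈ 19.209373
width = 120.2992 / 19.209373 ≈ 6.262526

6.2625


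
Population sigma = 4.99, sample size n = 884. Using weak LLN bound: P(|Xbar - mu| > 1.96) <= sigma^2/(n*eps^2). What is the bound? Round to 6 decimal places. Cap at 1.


bound = min(1, sigma^2/(n*eps^2))
sigma^2 = 4.99^2 = 24.9001
n*eps^2 = 884 * 1.96^2 = 884 * 3.8416 = 3395.9744
sigma^2/(n*eps^2) = 24.9001 / 3395.9744 ≈ 0.00733224

0.007332


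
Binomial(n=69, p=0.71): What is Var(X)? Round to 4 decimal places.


Var = n*p*(1-p) = 69 * 0.71 * 0.29 = 14.2071

14.2071


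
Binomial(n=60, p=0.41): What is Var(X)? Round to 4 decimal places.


Var = n*p*(1-p) = 60 * 0.41 * 0.59 = 14.514

14.5140


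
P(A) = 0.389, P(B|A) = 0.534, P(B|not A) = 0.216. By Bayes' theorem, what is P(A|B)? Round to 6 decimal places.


P(A|B) = P(B|A)*P(A) / P(B), P(B) = P(B|A)*P(A) + P(B|not A)*P(not A)
P(B|A)*P(A) = 0.534 * 0.389 = 0.207726
P(B|not A)*P(not A) = 0.216 * 0.611 = 0.131976
P(B) = 0.207726 + 0.131976 = 0.339702
P(A|B) = 0.207726 / 0.339702 ≈ 0.61149478

0.611495


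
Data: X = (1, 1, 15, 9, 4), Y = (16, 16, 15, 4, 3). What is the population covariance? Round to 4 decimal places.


Cov = (1/n)*sum((xi-xbar)(yi-ybar))
n = 5, xbar = 30/5 = 6, ybar = 54/5 = 10.8
sum((xi-xbar)(yi-ybar)) = -19
Cov = -19 / 5 = -3.8

-3.8000


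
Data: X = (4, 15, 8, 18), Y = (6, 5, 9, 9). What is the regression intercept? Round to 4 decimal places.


a = ybar - b*xbar, where b = sum((xi-xbar)(yi-ybar)) / sum((xi-xbar)^2)
n = 4, xbar = 45/4 = 11.25, ybar = 29/4 = 7.25
Sxy = sum((xi-xbar)(yi-ybar)) = 6.75
Sxx = sum((xi-xbar)^2) = 122.75
b = Sxy / Sxx = 27/491 ≈ 0.054990
a = 7.25 - 0.054990 * 11.25 = 3256/491 ≈ 6.631365

6.6314


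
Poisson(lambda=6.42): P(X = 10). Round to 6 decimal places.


P = e^(-lam) * lam^k / k!
e^(-6.42) ≈ 0.001628656
lam^k = 6.42^10 ≈ 118946120.188510
k! = 10! = 3628800
P = 0.001628656 * 118946120.188510 / 3628800 ≈ 0.053385

0.053385


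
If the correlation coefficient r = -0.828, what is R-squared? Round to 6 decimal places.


R^2 = r^2 = (-0.828)^2 = 0.685584

0.685584


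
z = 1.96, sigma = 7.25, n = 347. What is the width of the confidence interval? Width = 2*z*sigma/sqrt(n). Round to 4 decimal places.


width = 2*z*sigma/sqrt(n)
2*z*sigma = 2 * 1.96 * 7.25 = 28.42
sqrt(347) ≈ 18.627936
width = 28.42 / 18.627936 ≈ 1.525666

1.5257


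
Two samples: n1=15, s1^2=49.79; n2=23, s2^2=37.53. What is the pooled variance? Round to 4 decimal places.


sp^2 = ((n1-1)*s1^2 + (n2-1)*s2^2)/(n1+n2-2)
(n1-1)*s1^2 = 14 * 49.79 = 697.06
(n2-1)*s2^2 = 22 * 37.53 = 825.66
numerator = 697.06 + 825.66 = 1522.72
n1+n2-2 = 36
sp^2 = 1522.72 / 36 = 9517/225 ≈ 42.297778

42.2978


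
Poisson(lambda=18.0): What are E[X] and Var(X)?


E[X] = Var(X) = lambda = 18.0

18.0, 18.0


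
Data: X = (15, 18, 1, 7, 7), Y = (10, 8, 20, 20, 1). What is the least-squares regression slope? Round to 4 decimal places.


b = sum((xi-xbar)(yi-ybar)) / sum((xi-xbar)^2)
n = 5, xbar = 48/5 = 9.6, ybar = 59/5 = 11.8
Sxy = sum((xi-xbar)(yi-ybar)) = -105.4
Sxx = sum((xi-xbar)^2) = 187.2
b = Sxy / Sxx = -527/936 ≈ -0.563034

-0.5630


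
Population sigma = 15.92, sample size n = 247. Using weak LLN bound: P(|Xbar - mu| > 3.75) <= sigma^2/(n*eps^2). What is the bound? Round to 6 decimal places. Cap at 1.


bound = min(1, sigma^2/(n*eps^2))
sigma^2 = 15.92^2 = 253.4464
n*eps^2 = 247 * 3.75^2 = 247 * 14.0625 = 3473.4375
sigma^2/(n*eps^2) = 253.4464 / 3473.4375 ≈ 0.07296702

0.072967


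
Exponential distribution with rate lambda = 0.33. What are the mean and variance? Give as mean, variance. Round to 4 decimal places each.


mean = 1/lam, var = 1/lam^2
mean = 1 / 0.33 = 100/33 ≈ 3.030303
lam^2 = 0.33^2 = 0.1089
var = 1 / 0.1089 = 10000/1089 ≈ 9.182736

3.0303, 9.1827


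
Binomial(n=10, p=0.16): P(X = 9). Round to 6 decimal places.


P = C(n,k) * p^k * (1-p)^(n-k)
C(10,9) = 10
p^k = 0.16^9 ≈ 0.00000006871948
(1-p)^(n-k) = 0.84^1 = 0.84
P = 10 * 0.00000006871948 * 0.84 ≈ 0.000001

0.000001


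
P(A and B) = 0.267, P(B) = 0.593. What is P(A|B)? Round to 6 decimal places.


P(A|B) = P(A and B) / P(B) = 0.267 / 0.593 = 267/593 ≈ 0.45025295

0.450253


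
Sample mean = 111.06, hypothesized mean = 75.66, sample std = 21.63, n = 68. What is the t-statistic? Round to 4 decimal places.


t = (xbar - mu0) / (s/sqrt(n))
xbar - mu0 = 111.06 - 75.66 = 35.4
sqrt(68) ≈ 8.24621125
s/sqrt(n) = 21.63 / 8.24621125 ≈ 2.62302278
t = 35.4 / 2.62302278 ≈ 13.495880

13.4959


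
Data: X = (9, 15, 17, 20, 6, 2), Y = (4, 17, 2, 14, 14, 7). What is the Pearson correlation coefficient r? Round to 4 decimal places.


r = sum((xi-xbar)(yi-ybar)) / sqrt(sum((xi-xbar)^2) * sum((yi-ybar)^2))
n = 6, xbar = 69/6 = 11.5, ybar = 58/6 = 29/3 ≈ 9.666667
Sxy = sum((xi-xbar)(yi-ybar)) = 36
Sxx = sum((xi-xbar)^2) = 241.5
Syy = sum((yi-ybar)^2) = 568/3 ≈ 189.333333
sqrt(Sxx*Syy) ≈ 213.831710
r = Sxy / sqrt(Sxx*Syy) = 36 / 213.831710 ≈ 0.168357

0.1684


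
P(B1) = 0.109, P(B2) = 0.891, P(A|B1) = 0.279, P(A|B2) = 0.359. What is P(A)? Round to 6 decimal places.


P(A) = P(A|B1)*P(B1) + P(A|B2)*P(B2)
P(A|B1)*P(B1) = 0.279 * 0.109 = 0.030411
P(A|B2)*P(B2) = 0.359 * 0.891 = 0.319869
P(A) = 0.030411 + 0.319869 = 0.35028

0.350280


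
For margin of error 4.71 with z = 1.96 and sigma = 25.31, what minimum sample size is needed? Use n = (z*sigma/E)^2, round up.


z*sigma/E = 1.96 * 25.31 / 4.71 ≈ 10.532399
(z*sigma/E)^2 ≈ 110.931432
round up: n = 111

111


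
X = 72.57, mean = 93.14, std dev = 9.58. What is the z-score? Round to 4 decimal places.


z = (X - mu) / sigma
X - mu = 72.57 - 93.14 = -20.57
z = -20.57 / 9.58 = -2057/958 ≈ -2.147182

-2.1472


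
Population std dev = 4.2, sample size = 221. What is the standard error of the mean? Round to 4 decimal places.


SE = sigma / sqrt(n)
sqrt(221) ≈ 14.866069
SE = 4.2 / 14.866069 ≈ 0.282523

0.2825


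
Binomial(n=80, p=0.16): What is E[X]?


E[X] = n*p = 80 * 0.16 = 12.8

12.8


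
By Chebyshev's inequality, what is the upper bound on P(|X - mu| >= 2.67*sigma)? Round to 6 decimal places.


P <= 1/k^2
k^2 = 2.67^2 = 7.1289
1/k^2 = 1 / 7.1289 ≈ 0.14027410

0.140274


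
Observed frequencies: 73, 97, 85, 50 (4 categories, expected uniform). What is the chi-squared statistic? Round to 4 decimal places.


chi2 = sum((O-E)^2/E), E = total/4
total = 305, E = 305/4 = 76.25
(73 - 76.25)^2 / 76.25 = 10.5625 / 76.25 = 169/1220 ≈ 0.138525
(97 - 76.25)^2 / 76.25 = 430.5625 / 76.25 = 6889/1220 ≈ 5.646721
(85 - 76.25)^2 / 76.25 = 76.5625 / 76.25 = 245/244 ≈ 1.004098
(50 - 76.25)^2 / 76.25 = 689.0625 / 76.25 = 2205/244 ≈ 9.036885
chi2 = 4827/305 ≈ 15.826230

15.8262


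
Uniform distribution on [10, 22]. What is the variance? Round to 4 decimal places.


Var = (b-a)^2 / 12
(b-a)^2 = (22 - 10)^2 = 144
Var = 144/12 = 12

12.0000


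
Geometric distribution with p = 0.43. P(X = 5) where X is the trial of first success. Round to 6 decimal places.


P = (1-p)^(k-1) * p
(1-p)^(k-1) = 0.57^4 ≈ 0.1055600
P = 0.1055600 * 0.43 ≈ 0.04539080

0.045391


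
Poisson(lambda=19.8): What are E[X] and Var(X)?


E[X] = Var(X) = lambda = 19.8

19.8, 19.8


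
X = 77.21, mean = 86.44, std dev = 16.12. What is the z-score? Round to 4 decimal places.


z = (X - mu) / sigma
X - mu = 77.21 - 86.44 = -9.23
z = -9.23 / 16.12 = -71/124 ≈ -0.572581

-0.5726


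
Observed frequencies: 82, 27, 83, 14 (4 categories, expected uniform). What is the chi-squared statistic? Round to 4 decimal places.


chi2 = sum((O-E)^2/E), E = total/4
total = 206, E = 206/4 = 51.5
(82 - 51.5)^2 / 51.5 = 930.25 / 51.5 = 3721/206 ≈ 18.063107
(27 - 51.5)^2 / 51.5 = 600.25 / 51.5 = 2401/206 ≈ 11.655340
(83 - 51.5)^2 / 51.5 = 992.25 / 51.5 = 3969/206 ≈ 19.266990
(14 - 51.5)^2 / 51.5 = 1406.25 / 51.5 = 5625/206 ≈ 27.305825
chi2 = 7858/103 ≈ 76.291262

76.2913


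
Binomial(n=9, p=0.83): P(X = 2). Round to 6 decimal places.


P = C(n,k) * p^k * (1-p)^(n-k)
C(9,2) = 36
p^k = 0.83^2 = 0.6889
(1-p)^(n-k) = 0.17^7 ≈ 0.000004103387
P = 36 * 0.6889 * 0.000004103387 ≈ 0.000102

0.000102


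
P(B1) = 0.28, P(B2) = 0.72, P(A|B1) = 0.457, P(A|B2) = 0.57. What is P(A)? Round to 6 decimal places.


P(A) = P(A|B1)*P(B1) + P(A|B2)*P(B2)
P(A|B1)*P(B1) = 0.457 * 0.28 = 0.12796
P(A|B2)*P(B2) = 0.57 * 0.72 = 0.4104
P(A) = 0.12796 + 0.4104 = 0.53836

0.538360


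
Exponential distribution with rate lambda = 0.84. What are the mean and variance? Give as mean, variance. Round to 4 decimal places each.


mean = 1/lam, var = 1/lam^2
mean = 1 / 0.84 = 25/21 ≈ 1.190476
lam^2 = 0.84^2 = 0.7056
var = 1 / 0.7056 = 625/441 ≈ 1.417234

1.1905, 1.4172


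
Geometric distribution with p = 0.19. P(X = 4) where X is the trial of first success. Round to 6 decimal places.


P = (1-p)^(k-1) * p
(1-p)^(k-1) = 0.81^3 = 0.531441
P = 0.531441 * 0.19 ≈ 0.1009738

0.100974


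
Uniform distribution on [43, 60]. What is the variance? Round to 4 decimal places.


Var = (b-a)^2 / 12
(b-a)^2 = (60 - 43)^2 = 289
Var = 289/12 ≈ 24.083333

24.0833


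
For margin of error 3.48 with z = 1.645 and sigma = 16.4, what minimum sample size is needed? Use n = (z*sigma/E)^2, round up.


z*sigma/E = 1.645 * 16.4 / 3.48 = 13489/1740 ≈ 7.752299
(z*sigma/E)^2 ≈ 60.098137
round up: n = 61

61


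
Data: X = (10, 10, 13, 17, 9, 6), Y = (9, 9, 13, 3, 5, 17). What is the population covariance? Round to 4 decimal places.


Cov = (1/n)*sum((xi-xbar)(yi-ybar))
n = 6, xbar = 65/6 ≈ 10.833333, ybar = 56/6 = 28/3 ≈ 9.333333
sum((xi-xbar)(yi-ybar)) = -179/3 ≈ -59.666667
Cov = -59.666667 / 6 = -179/18 ≈ -9.944444

-9.9444


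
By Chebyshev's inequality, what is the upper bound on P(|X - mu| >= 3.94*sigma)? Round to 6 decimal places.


P <= 1/k^2
k^2 = 3.94^2 = 15.5236
1/k^2 = 1 / 15.5236 ≈ 0.06441805

0.064418


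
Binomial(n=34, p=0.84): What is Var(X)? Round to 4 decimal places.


Var = n*p*(1-p) = 34 * 0.84 * 0.16 = 4.5696

4.5696


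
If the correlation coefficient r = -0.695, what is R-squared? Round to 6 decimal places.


R^2 = r^2 = (-0.695)^2 = 0.483025

0.483025


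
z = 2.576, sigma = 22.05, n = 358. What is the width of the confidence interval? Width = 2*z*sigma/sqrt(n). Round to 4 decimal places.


width = 2*z*sigma/sqrt(n)
2*z*sigma = 2 * 2.576 * 22.05 = 113.6016
sqrt(358) ≈ 18.920888
width = 113.6016 / 18.920888 ≈ 6.004031

6.0040


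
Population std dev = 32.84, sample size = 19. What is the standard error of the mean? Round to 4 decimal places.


SE = sigma / sqrt(n)
sqrt(19) ≈ 4.358899
SE = 32.84 / 4.358899 ≈ 7.534013

7.5340


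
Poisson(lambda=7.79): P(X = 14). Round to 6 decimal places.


P = e^(-lam) * lam^k / k!
e^(-7.79) ≈ 0.0004138529
lam^k = 7.79^14 ≈ 3030570611531.551919
k! = 14! = 87178291200
P = 0.0004138529 * 3030570611531.551919 / 87178291200 ≈ 0.014387

0.014387


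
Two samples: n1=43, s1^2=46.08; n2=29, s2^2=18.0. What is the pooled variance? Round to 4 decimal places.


sp^2 = ((n1-1)*s1^2 + (n2-1)*s2^2)/(n1+n2-2)
(n1-1)*s1^2 = 42 * 46.08 = 1935.36
(n2-1)*s2^2 = 28 * 18.0 = 504
numerator = 1935.36 + 504 = 2439.36
n1+n2-2 = 70
sp^2 = 2439.36 / 70 = 34.848

34.8480


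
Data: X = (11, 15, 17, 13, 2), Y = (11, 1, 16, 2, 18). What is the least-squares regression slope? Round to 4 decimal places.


b = sum((xi-xbar)(yi-ybar)) / sum((xi-xbar)^2)
n = 5, xbar = 58/5 = 11.6, ybar = 48/5 = 9.6
Sxy = sum((xi-xbar)(yi-ybar)) = -86.8
Sxx = sum((xi-xbar)^2) = 135.2
b = Sxy / Sxx = -217/338 ≈ -0.642012

-0.6420


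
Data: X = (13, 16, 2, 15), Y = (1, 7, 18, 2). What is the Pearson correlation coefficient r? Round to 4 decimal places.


r = sum((xi-xbar)(yi-ybar)) / sqrt(sum((xi-xbar)^2) * sum((yi-ybar)^2))
n = 4, xbar = 46/4 = 11.5, ybar = 28/4 = 7
Sxy = sum((xi-xbar)(yi-ybar)) = -131
Sxx = sum((xi-xbar)^2) = 125
Syy = sum((yi-ybar)^2) = 182
sqrt(Sxx*Syy) ≈ 150.831031
r = Sxy / sqrt(Sxx*Syy) = -131 / 150.831031 ≈ -0.868522

-0.8685


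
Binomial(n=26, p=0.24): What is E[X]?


E[X] = n*p = 26 * 0.24 = 6.24

6.24


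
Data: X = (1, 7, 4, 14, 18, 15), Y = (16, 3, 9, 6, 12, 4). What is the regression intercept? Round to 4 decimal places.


a = ybar - b*xbar, where b = sum((xi-xbar)(yi-ybar)) / sum((xi-xbar)^2)
n = 6, xbar = 59/6 ≈ 9.833333, ybar = 50/6 = 25/3 ≈ 8.333333
Sxy = sum((xi-xbar)(yi-ybar)) = -176/3 ≈ -58.666667
Sxx = sum((xi-xbar)^2) = 1385/6 ≈ 230.833333
b = Sxy / Sxx = -352/1385 ≈ -0.254152
a = 8.333333 - (-0.254152) * 9.833333 = 15003/1385 ≈ 10.832491

10.8325


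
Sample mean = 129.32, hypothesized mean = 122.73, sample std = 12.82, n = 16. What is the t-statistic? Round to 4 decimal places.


t = (xbar - mu0) / (s/sqrt(n))
xbar - mu0 = 129.32 - 122.73 = 6.59
sqrt(16) = 4
s/sqrt(n) = 12.82 / 4 = 3.205
t = 6.59 / 3.205 = 1318/641 ≈ 2.056162

2.0562


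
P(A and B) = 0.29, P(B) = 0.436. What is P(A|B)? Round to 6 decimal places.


P(A|B) = P(A and B) / P(B) = 0.29 / 0.436 = 145/218 ≈ 0.66513761

0.665138


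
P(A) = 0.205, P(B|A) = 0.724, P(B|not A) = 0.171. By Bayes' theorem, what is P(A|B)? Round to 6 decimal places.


P(A|B) = P(B|A)*P(A) / P(B), P(B) = P(B|A)*P(A) + P(B|not A)*P(not A)
P(B|A)*P(A) = 0.724 * 0.205 = 0.14842
P(B|not A)*P(not A) = 0.171 * 0.795 = 0.135945
P(B) = 0.14842 + 0.135945 = 0.284365
P(A|B) = 0.14842 / 0.284365 ≈ 0.52193484

0.521935


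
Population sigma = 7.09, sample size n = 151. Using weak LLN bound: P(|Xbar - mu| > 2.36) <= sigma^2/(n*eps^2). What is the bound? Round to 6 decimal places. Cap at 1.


bound = min(1, sigma^2/(n*eps^2))
sigma^2 = 7.09^2 = 50.2681
n*eps^2 = 151 * 2.36^2 = 151 * 5.5696 = 841.0096
sigma^2/(n*eps^2) = 50.2681 / 841.0096 ≈ 0.05977114

0.059771


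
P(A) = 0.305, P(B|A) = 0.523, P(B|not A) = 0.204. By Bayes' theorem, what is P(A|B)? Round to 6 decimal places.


P(A|B) = P(B|A)*P(A) / P(B), P(B) = P(B|A)*P(A) + P(B|not A)*P(not A)
P(B|A)*P(A) = 0.523 * 0.305 = 0.159515
P(B|not A)*P(not A) = 0.204 * 0.695 = 0.14178
P(B) = 0.159515 + 0.14178 = 0.301295
P(A|B) = 0.159515 / 0.301295 ≈ 0.52943129

0.529431


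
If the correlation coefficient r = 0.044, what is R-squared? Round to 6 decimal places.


R^2 = r^2 = (0.044)^2 = 0.001936

0.001936


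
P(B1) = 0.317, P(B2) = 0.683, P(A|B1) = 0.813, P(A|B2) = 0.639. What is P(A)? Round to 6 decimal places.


P(A) = P(A|B1)*P(B1) + P(A|B2)*P(B2)
P(A|B1)*P(B1) = 0.813 * 0.317 = 0.257721
P(A|B2)*P(B2) = 0.639 * 0.683 = 0.436437
P(A) = 0.257721 + 0.436437 = 0.694158

0.694158


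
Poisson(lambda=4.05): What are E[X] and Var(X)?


E[X] = Var(X) = lambda = 4.05

4.05, 4.05


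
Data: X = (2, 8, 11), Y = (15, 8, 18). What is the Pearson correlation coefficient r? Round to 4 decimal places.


r = sum((xi-xbar)(yi-ybar)) / sqrt(sum((xi-xbar)^2) * sum((yi-ybar)^2))
n = 3, xbar = 21/3 = 7, ybar = 41/3 ≈ 13.666667
Sxy = sum((xi-xbar)(yi-ybar)) = 5
Sxx = sum((xi-xbar)^2) = 42
Syy = sum((yi-ybar)^2) = 158/3 ≈ 52.666667
sqrt(Sxx*Syy) ≈ 47.031904
r = Sxy / sqrt(Sxx*Syy) = 5 / 47.031904 ≈ 0.106311

0.1063


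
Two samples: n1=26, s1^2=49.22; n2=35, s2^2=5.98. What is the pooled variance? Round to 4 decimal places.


sp^2 = ((n1-1)*s1^2 + (n2-1)*s2^2)/(n1+n2-2)
(n1-1)*s1^2 = 25 * 49.22 = 1230.5
(n2-1)*s2^2 = 34 * 5.98 = 203.32
numerator = 1230.5 + 203.32 = 1433.82
n1+n2-2 = 59
sp^2 = 1433.82 / 59 = 71691/2950 ≈ 24.302034

24.3020


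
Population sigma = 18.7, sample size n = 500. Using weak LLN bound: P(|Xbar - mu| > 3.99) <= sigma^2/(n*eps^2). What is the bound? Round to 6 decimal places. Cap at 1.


bound = min(1, sigma^2/(n*eps^2))
sigma^2 = 18.7^2 = 349.69
n*eps^2 = 500 * 3.99^2 = 500 * 15.9201 = 7960.05
sigma^2/(n*eps^2) = 349.69 / 7960.05 ≈ 0.04393063

0.043931


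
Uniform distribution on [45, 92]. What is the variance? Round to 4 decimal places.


Var = (b-a)^2 / 12
(b-a)^2 = (92 - 45)^2 = 2209
Var = 2209/12 ≈ 184.083333

184.0833


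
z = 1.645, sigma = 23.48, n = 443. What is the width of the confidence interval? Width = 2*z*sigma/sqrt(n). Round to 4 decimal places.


width = 2*z*sigma/sqrt(n)
2*z*sigma = 2 * 1.645 * 23.48 = 77.2492
sqrt(443) ≈ 21.047565
width = 77.2492 / 21.047565 ≈ 3.670220

3.6702


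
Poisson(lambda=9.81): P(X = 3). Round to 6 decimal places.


P = e^(-lam) * lam^k / k!
e^(-9.81) ≈ 0.00005489985
lam^k = 9.81^3 = 944.076141
k! = 3! = 6
P = 0.00005489985 * 944.076141 / 6 ≈ 0.008638

0.008638


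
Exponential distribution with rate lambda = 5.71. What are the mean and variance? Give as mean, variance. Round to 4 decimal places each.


mean = 1/lam, var = 1/lam^2
mean = 1 / 5.71 = 100/571 ≈ 0.175131
lam^2 = 5.71^2 = 32.6041
var = 1 / 32.6041 ≈ 0.030671

0.1751, 0.0307


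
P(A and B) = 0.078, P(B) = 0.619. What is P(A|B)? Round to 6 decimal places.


P(A|B) = P(A and B) / P(B) = 0.078 / 0.619 = 78/619 ≈ 0.12600969

0.126010


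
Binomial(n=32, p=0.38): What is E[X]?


E[X] = n*p = 32 * 0.38 = 12.16

12.16


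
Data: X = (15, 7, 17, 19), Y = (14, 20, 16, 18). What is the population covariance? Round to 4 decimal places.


Cov = (1/n)*sum((xi-xbar)(yi-ybar))
n = 4, xbar = 58/4 = 14.5, ybar = 68/4 = 17
sum((xi-xbar)(yi-ybar)) = -22
Cov = -22 / 4 = -5.5

-5.5000


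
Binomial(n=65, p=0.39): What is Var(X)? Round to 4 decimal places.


Var = n*p*(1-p) = 65 * 0.39 * 0.61 = 15.4635

15.4635


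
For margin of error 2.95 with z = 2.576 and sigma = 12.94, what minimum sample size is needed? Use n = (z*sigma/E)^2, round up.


z*sigma/E = 2.576 * 12.94 / 2.95 ≈ 11.299471
(z*sigma/E)^2 ≈ 127.678049
round up: n = 128

128


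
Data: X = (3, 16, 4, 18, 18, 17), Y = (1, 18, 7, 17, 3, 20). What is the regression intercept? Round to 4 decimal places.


a = ybar - b*xbar, where b = sum((xi-xbar)(yi-ybar)) / sum((xi-xbar)^2)
n = 6, xbar = 76/6 = 38/3 ≈ 12.666667, ybar = 66/6 = 11
Sxy = sum((xi-xbar)(yi-ybar)) = 183
Sxx = sum((xi-xbar)^2) = 766/3 ≈ 255.333333
b = Sxy / Sxx = 549/766 ≈ 0.716710
a = 11 - 0.716710 * 12.666667 = 736/383 ≈ 1.921671

1.9217


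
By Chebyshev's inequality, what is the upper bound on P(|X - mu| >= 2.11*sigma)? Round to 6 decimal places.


P <= 1/k^2
k^2 = 2.11^2 = 4.4521
1/k^2 = 1 / 4.4521 ≈ 0.22461310

0.224613


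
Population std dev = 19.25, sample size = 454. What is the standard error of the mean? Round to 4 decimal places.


SE = sigma / sqrt(n)
sqrt(454) ≈ 21.307276
SE = 19.25 / 21.307276 ≈ 0.903447

0.9034


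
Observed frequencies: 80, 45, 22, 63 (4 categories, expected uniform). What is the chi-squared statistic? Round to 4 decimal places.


chi2 = sum((O-E)^2/E), E = total/4
total = 210, E = 210/4 = 52.5
(80 - 52.5)^2 / 52.5 = 756.25 / 52.5 = 605/42 ≈ 14.404762
(45 - 52.5)^2 / 52.5 = 56.25 / 52.5 = 15/14 ≈ 1.071429
(22 - 52.5)^2 / 52.5 = 930.25 / 52.5 = 3721/210 ≈ 17.719048
(63 - 52.5)^2 / 52.5 = 110.25 / 52.5 = 2.1
chi2 = 3706/105 ≈ 35.295238

35.2952


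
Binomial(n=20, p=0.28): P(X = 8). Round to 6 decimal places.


P = C(n,k) * p^k * (1-p)^(n-k)
C(20,8) = 125970
p^k = 0.28^8 ≈ 0.00003778020
(1-p)^(n-k) = 0.72^12 ≈ 0.01940841
P = 125970 * 0.00003778020 * 0.01940841 ≈ 0.092368

0.092368


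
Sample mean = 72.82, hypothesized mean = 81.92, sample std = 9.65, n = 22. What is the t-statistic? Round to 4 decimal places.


t = (xbar - mu0) / (s/sqrt(n))
xbar - mu0 = 72.82 - 81.92 = -9.1
sqrt(22) ≈ 4.69041576
s/sqrt(n) = 9.65 / 4.69041576 ≈ 2.05738691
t = -9.1 / 2.05738691 ≈ -4.423086

-4.4231


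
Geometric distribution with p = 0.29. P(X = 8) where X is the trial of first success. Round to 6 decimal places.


P = (1-p)^(k-1) * p
(1-p)^(k-1) = 0.71^7 ≈ 0.09095120
P = 0.09095120 * 0.29 ≈ 0.02637585

0.026376


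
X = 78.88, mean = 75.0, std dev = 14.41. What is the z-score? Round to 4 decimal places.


z = (X - mu) / sigma
X - mu = 78.88 - 75.0 = 3.88
z = 3.88 / 14.41 = 388/1441 ≈ 0.269257

0.2693


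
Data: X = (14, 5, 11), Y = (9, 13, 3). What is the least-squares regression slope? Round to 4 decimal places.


b = sum((xi-xbar)(yi-ybar)) / sum((xi-xbar)^2)
n = 3, xbar = 30/3 = 10, ybar = 25/3 ≈ 8.333333
Sxy = sum((xi-xbar)(yi-ybar)) = -26
Sxx = sum((xi-xbar)^2) = 42
b = Sxy / Sxx = -13/21 ≈ -0.619048

-0.6190


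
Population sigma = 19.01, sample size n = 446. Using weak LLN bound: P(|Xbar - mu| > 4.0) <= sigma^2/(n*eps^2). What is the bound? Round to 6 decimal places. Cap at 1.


bound = min(1, sigma^2/(n*eps^2))
sigma^2 = 19.01^2 = 361.3801
n*eps^2 = 446 * 4.0^2 = 446 * 16 = 7136
sigma^2/(n*eps^2) = 361.3801 / 7136 ≈ 0.05064183

0.050642


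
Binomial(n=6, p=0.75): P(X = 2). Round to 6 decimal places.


P = C(n,k) * p^k * (1-p)^(n-k)
C(6,2) = 15
p^k = 0.75^2 = 0.5625
(1-p)^(n-k) = 0.25^4 = 0.00390625
P = 15 * 0.5625 * 0.00390625 = 135/4096 ≈ 0.032959

0.032959


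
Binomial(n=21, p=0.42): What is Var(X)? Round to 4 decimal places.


Var = n*p*(1-p) = 21 * 0.42 * 0.58 = 5.1156

5.1156


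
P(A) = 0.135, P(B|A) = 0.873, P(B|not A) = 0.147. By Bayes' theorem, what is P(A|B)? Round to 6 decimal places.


P(A|B) = P(B|A)*P(A) / P(B), P(B) = P(B|A)*P(A) + P(B|not A)*P(not A)
P(B|A)*P(A) = 0.873 * 0.135 = 0.117855
P(B|not A)*P(not A) = 0.147 * 0.865 = 0.127155
P(B) = 0.117855 + 0.127155 = 0.24501
P(A|B) = 0.117855 / 0.24501 ≈ 0.48102118

0.481021


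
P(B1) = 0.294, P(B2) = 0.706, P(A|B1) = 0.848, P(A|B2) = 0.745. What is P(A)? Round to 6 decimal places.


P(A) = P(A|B1)*P(B1) + P(A|B2)*P(B2)
P(A|B1)*P(B1) = 0.848 * 0.294 = 0.249312
P(A|B2)*P(B2) = 0.745 * 0.706 = 0.52597
P(A) = 0.249312 + 0.52597 = 0.775282

0.775282


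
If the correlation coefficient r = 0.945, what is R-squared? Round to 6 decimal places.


R^2 = r^2 = (0.945)^2 = 0.893025

0.893025


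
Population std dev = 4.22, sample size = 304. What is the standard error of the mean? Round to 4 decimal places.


SE = sigma / sqrt(n)
sqrt(304) ≈ 17.435596
SE = 4.22 / 17.435596 ≈ 0.242034

0.2420


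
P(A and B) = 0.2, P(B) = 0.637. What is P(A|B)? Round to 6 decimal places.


P(A|B) = P(A and B) / P(B) = 0.2 / 0.637 = 200/637 ≈ 0.31397174

0.313972


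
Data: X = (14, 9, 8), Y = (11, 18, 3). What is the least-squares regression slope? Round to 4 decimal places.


b = sum((xi-xbar)(yi-ybar)) / sum((xi-xbar)^2)
n = 3, xbar = 31/3 ≈ 10.333333, ybar = 32/3 ≈ 10.666667
Sxy = sum((xi-xbar)(yi-ybar)) = 28/3 ≈ 9.333333
Sxx = sum((xi-xbar)^2) = 62/3 ≈ 20.666667
b = Sxy / Sxx = 14/31 ≈ 0.451613

0.4516


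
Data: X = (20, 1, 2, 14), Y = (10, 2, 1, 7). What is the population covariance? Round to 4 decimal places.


Cov = (1/n)*sum((xi-xbar)(yi-ybar))
n = 4, xbar = 37/4 = 9.25, ybar = 20/4 = 5
sum((xi-xbar)(yi-ybar)) = 117
Cov = 117 / 4 = 29.25

29.2500


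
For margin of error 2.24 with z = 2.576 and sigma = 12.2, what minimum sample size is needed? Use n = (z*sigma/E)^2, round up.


z*sigma/E = 2.576 * 12.2 / 2.24 = 14.03
(z*sigma/E)^2 = 196.8409
round up: n = 197

197


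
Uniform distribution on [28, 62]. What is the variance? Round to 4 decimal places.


Var = (b-a)^2 / 12
(b-a)^2 = (62 - 28)^2 = 1156
Var = 1156/12 ≈ 96.333333

96.3333


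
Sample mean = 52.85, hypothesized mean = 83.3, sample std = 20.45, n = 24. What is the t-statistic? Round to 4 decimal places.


t = (xbar - mu0) / (s/sqrt(n))
xbar - mu0 = 52.85 - 83.3 = -30.45
sqrt(24) ≈ 4.89897949
s/sqrt(n) = 20.45 / 4.89897949 ≈ 4.17433877
t = -30.45 / 4.17433877 ≈ -7.294568

-7.2946


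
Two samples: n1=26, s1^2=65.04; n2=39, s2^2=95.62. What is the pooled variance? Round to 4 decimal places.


sp^2 = ((n1-1)*s1^2 + (n2-1)*s2^2)/(n1+n2-2)
(n1-1)*s1^2 = 25 * 65.04 = 1626
(n2-1)*s2^2 = 38 * 95.62 = 3633.56
numerator = 1626 + 3633.56 = 5259.56
n1+n2-2 = 63
sp^2 = 5259.56 / 63 = 131489/1575 ≈ 83.485079

83.4851


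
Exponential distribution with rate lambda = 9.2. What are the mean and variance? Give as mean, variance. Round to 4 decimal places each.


mean = 1/lam, var = 1/lam^2
mean = 1 / 9.2 = 5/46 ≈ 0.108696
lam^2 = 9.2^2 = 84.64
var = 1 / 84.64 = 25/2116 ≈ 0.011815

0.1087, 0.0118


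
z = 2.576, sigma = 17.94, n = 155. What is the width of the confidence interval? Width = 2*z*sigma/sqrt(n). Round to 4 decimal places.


width = 2*z*sigma/sqrt(n)
2*z*sigma = 2 * 2.576 * 17.94 = 92.42688
sqrt(155) ≈ 12.449900
width = 92.42688 / 12.449900 ≈ 7.423906

7.4239


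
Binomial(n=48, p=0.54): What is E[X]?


E[X] = n*p = 48 * 0.54 = 25.92

25.92


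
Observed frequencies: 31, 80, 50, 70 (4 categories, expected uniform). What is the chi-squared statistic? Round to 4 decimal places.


chi2 = sum((O-E)^2/E), E = total/4
total = 231, E = 231/4 = 57.75
(31 - 57.75)^2 / 57.75 = 715.5625 / 57.75 = 11449/924 ≈ 12.390693
(80 - 57.75)^2 / 57.75 = 495.0625 / 57.75 = 7921/924 ≈ 8.572511
(50 - 57.75)^2 / 57.75 = 60.0625 / 57.75 = 961/924 ≈ 1.040043
(70 - 57.75)^2 / 57.75 = 150.0625 / 57.75 = 343/132 ≈ 2.598485
chi2 = 5683/231 ≈ 24.601732

24.6017


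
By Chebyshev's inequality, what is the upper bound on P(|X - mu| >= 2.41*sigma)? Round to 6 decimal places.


P <= 1/k^2
k^2 = 2.41^2 = 5.8081
1/k^2 = 1 / 5.8081 ≈ 0.17217334

0.172173


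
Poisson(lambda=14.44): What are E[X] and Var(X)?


E[X] = Var(X) = lambda = 14.44

14.44, 14.44


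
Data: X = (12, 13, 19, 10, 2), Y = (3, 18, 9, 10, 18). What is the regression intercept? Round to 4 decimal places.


a = ybar - b*xbar, where b = sum((xi-xbar)(yi-ybar)) / sum((xi-xbar)^2)
n = 5, xbar = 56/5 = 11.2, ybar = 58/5 = 11.6
Sxy = sum((xi-xbar)(yi-ybar)) = -72.6
Sxx = sum((xi-xbar)^2) = 150.8
b = Sxy / Sxx = -363/754 ≈ -0.481432
a = 11.6 - (-0.481432) * 11.2 = 6406/377 ≈ 16.992042

16.9920


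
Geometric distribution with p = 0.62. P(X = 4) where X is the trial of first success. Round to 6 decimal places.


P = (1-p)^(k-1) * p
(1-p)^(k-1) = 0.38^3 = 0.054872
P = 0.054872 * 0.62 = 0.03402064

0.034021


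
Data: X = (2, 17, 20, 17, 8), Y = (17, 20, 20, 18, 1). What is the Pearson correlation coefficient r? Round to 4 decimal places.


r = sum((xi-xbar)(yi-ybar)) / sqrt(sum((xi-xbar)^2) * sum((yi-ybar)^2))
n = 5, xbar = 64/5 = 12.8, ybar = 76/5 = 15.2
Sxy = sum((xi-xbar)(yi-ybar)) = 115.2
Sxx = sum((xi-xbar)^2) = 226.8
Syy = sum((yi-ybar)^2) = 258.8
sqrt(Sxx*Syy) ≈ 242.272244
r = Sxy / sqrt(Sxx*Syy) = 115.2 / 242.272244 ≈ 0.475498

0.4755


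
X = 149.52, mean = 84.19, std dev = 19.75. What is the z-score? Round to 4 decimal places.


z = (X - mu) / sigma
X - mu = 149.52 - 84.19 = 65.33
z = 65.33 / 19.75 = 6533/1975 ≈ 3.307848

3.3078


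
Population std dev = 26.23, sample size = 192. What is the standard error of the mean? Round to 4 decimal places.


SE = sigma / sqrt(n)
sqrt(192) ≈ 13.856406
SE = 26.23 / 13.856406 ≈ 1.892987

1.8930


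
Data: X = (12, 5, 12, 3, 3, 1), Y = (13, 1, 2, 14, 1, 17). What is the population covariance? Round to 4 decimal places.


Cov = (1/n)*sum((xi-xbar)(yi-ybar))
n = 6, xbar = 36/6 = 6, ybar = 48/6 = 8
sum((xi-xbar)(yi-ybar)) = -41
Cov = -41 / 6 = -41/6 ≈ -6.833333

-6.8333


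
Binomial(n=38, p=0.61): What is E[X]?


E[X] = n*p = 38 * 0.61 = 23.18

23.18


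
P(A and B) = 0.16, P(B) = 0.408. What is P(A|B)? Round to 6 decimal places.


P(A|B) = P(A and B) / P(B) = 0.16 / 0.408 = 20/51 ≈ 0.39215686

0.392157


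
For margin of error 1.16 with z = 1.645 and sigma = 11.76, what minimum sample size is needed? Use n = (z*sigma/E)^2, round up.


z*sigma/E = 1.645 * 11.76 / 1.16 = 48363/2900 ≈ 16.676897
(z*sigma/E)^2 ≈ 278.118879
round up: n = 279

279


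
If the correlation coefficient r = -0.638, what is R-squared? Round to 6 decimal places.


R^2 = r^2 = (-0.638)^2 = 0.407044

0.407044


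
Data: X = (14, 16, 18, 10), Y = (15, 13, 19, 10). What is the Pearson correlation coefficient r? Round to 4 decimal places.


r = sum((xi-xbar)(yi-ybar)) / sqrt(sum((xi-xbar)^2) * sum((yi-ybar)^2))
n = 4, xbar = 58/4 = 14.5, ybar = 57/4 = 14.25
Sxy = sum((xi-xbar)(yi-ybar)) = 33.5
Sxx = sum((xi-xbar)^2) = 35
Syy = sum((yi-ybar)^2) = 42.75
sqrt(Sxx*Syy) ≈ 38.681391
r = Sxy / sqrt(Sxx*Syy) = 33.5 / 38.681391 ≈ 0.866050

0.8660


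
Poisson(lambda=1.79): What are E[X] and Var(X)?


E[X] = Var(X) = lambda = 1.79

1.79, 1.79


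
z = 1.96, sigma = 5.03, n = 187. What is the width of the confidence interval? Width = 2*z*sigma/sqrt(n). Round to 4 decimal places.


width = 2*z*sigma/sqrt(n)
2*z*sigma = 2 * 1.96 * 5.03 = 19.7176
sqrt(187) ≈ 13.674794
width = 19.7176 / 13.674794 ≈ 1.441894

1.4419


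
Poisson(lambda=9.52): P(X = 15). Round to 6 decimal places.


P = e^(-lam) * lam^k / k!
e^(-9.52) ≈ 0.00007336966
lam^k = 9.52^15 ≈ 478139062599248.415296
k! = 15! = 1307674368000
P = 0.00007336966 * 478139062599248.415296 / 1307674368000 ≈ 0.026827

0.026827


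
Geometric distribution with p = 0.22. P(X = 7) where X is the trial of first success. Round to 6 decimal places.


P = (1-p)^(k-1) * p
(1-p)^(k-1) = 0.78^6 ≈ 0.2251996
P = 0.2251996 * 0.22 ≈ 0.04954391

0.049544


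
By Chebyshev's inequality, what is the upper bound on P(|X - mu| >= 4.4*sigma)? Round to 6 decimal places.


P <= 1/k^2
k^2 = 4.4^2 = 19.36
1/k^2 = 1 / 19.36 = 25/484 ≈ 0.05165289

0.051653


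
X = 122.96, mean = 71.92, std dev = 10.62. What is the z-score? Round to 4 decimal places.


z = (X - mu) / sigma
X - mu = 122.96 - 71.92 = 51.04
z = 51.04 / 10.62 = 2552/531 ≈ 4.806026

4.8060


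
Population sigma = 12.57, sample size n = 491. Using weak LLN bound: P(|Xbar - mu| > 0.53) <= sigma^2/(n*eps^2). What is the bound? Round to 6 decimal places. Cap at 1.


bound = min(1, sigma^2/(n*eps^2))
sigma^2 = 12.57^2 = 158.0049
n*eps^2 = 491 * 0.53^2 = 491 * 0.2809 = 137.9219
sigma^2/(n*eps^2) = 158.0049 / 137.9219 ≈ 1.14561139
this exceeds 1, so the bound is capped at 1

1.000000


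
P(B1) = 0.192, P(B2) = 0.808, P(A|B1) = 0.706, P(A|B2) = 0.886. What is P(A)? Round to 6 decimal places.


P(A) = P(A|B1)*P(B1) + P(A|B2)*P(B2)
P(A|B1)*P(B1) = 0.706 * 0.192 = 0.135552
P(A|B2)*P(B2) = 0.886 * 0.808 = 0.715888
P(A) = 0.135552 + 0.715888 = 0.85144

0.851440


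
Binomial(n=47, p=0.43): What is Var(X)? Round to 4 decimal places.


Var = n*p*(1-p) = 47 * 0.43 * 0.57 = 11.5197

11.5197


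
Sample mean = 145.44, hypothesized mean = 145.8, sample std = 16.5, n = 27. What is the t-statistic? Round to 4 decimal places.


t = (xbar - mu0) / (s/sqrt(n))
xbar - mu0 = 145.44 - 145.8 = -0.36
sqrt(27) ≈ 5.19615242
s/sqrt(n) = 16.5 / 5.19615242 ≈ 3.17542648
t = -0.36 / 3.17542648 ≈ -0.113371

-0.1134


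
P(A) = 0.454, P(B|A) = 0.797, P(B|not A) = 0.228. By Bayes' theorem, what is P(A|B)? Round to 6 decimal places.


P(A|B) = P(B|A)*P(A) / P(B), P(B) = P(B|A)*P(A) + P(B|not A)*P(not A)
P(B|A)*P(A) = 0.797 * 0.454 = 0.361838
P(B|not A)*P(not A) = 0.228 * 0.546 = 0.124488
P(B) = 0.361838 + 0.124488 = 0.486326
P(A|B) = 0.361838 / 0.486326 ≈ 0.74402356

0.744024


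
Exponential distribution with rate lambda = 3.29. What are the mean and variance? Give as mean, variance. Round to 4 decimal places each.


mean = 1/lam, var = 1/lam^2
mean = 1 / 3.29 = 100/329 ≈ 0.303951
lam^2 = 3.29^2 = 10.8241
var = 1 / 10.8241 ≈ 0.092386

0.3040, 0.0924


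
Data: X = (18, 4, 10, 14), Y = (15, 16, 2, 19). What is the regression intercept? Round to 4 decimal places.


a = ybar - b*xbar, where b = sum((xi-xbar)(yi-ybar)) / sum((xi-xbar)^2)
n = 4, xbar = 46/4 = 11.5, ybar = 52/4 = 13
Sxy = sum((xi-xbar)(yi-ybar)) = 22
Sxx = sum((xi-xbar)^2) = 107
b = Sxy / Sxx = 22/107 ≈ 0.205607
a = 13 - 0.205607 * 11.5 = 1138/107 ≈ 10.635514

10.6355


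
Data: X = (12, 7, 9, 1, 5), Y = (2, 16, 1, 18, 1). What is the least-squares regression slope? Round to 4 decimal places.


b = sum((xi-xbar)(yi-ybar)) / sum((xi-xbar)^2)
n = 5, xbar = 34/5 = 6.8, ybar = 38/5 = 7.6
Sxy = sum((xi-xbar)(yi-ybar)) = -90.4
Sxx = sum((xi-xbar)^2) = 68.8
b = Sxy / Sxx = -113/86 ≈ -1.313953

-1.3140


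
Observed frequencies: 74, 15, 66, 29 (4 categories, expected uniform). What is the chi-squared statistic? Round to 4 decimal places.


chi2 = sum((O-E)^2/E), E = total/4
total = 184, E = 184/4 = 46
(74 - 46)^2 / 46 = 784 / 46 = 392/23 ≈ 17.043478
(15 - 46)^2 / 46 = 961 / 46 = 961/46 ≈ 20.891304
(66 - 46)^2 / 46 = 400 / 46 = 200/23 ≈ 8.695652
(29 - 46)^2 / 46 = 289 / 46 = 289/46 ≈ 6.282609
chi2 = 1217/23 ≈ 52.913043

52.9130


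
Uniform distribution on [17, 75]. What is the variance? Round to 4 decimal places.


Var = (b-a)^2 / 12
(b-a)^2 = (75 - 17)^2 = 3364
Var = 3364/12 ≈ 280.333333

280.3333


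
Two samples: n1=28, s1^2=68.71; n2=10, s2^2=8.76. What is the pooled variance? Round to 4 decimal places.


sp^2 = ((n1-1)*s1^2 + (n2-1)*s2^2)/(n1+n2-2)
(n1-1)*s1^2 = 27 * 68.71 = 1855.17
(n2-1)*s2^2 = 9 * 8.76 = 78.84
numerator = 1855.17 + 78.84 = 1934.01
n1+n2-2 = 36
sp^2 = 1934.01 / 36 = 53.7225

53.7225


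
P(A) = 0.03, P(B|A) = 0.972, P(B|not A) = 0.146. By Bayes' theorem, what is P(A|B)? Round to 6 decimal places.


P(A|B) = P(B|A)*P(A) / P(B), P(B) = P(B|A)*P(A) + P(B|not A)*P(not A)
P(B|A)*P(A) = 0.972 * 0.03 = 0.02916
P(B|not A)*P(not A) = 0.146 * 0.97 = 0.14162
P(B) = 0.02916 + 0.14162 = 0.17078
P(A|B) = 0.02916 / 0.17078 = 1458/8539 ≈ 0.17074599

0.170746


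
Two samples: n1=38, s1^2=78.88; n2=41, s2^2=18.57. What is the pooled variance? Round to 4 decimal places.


sp^2 = ((n1-1)*s1^2 + (n2-1)*s2^2)/(n1+n2-2)
(n1-1)*s1^2 = 37 * 78.88 = 2918.56
(n2-1)*s2^2 = 40 * 18.57 = 742.8
numerator = 2918.56 + 742.8 = 3661.36
n1+n2-2 = 77
sp^2 = 3661.36 / 77 = 91534/1925 ≈ 47.550130

47.5501


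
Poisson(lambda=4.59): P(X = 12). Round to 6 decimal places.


P = e^(-lam) * lam^k / k!
e^(-4.59) ≈ 0.01015286
lam^k = 4.59^12 ≈ 87448472.212923
k! = 12! = 479001600
P = 0.01015286 * 87448472.212923 / 479001600 ≈ 0.001854

0.001854


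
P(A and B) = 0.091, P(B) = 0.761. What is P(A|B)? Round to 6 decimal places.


P(A|B) = P(A and B) / P(B) = 0.091 / 0.761 = 91/761 ≈ 0.11957950

0.119580


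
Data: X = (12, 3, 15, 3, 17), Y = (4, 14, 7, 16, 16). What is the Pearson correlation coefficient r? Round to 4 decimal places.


r = sum((xi-xbar)(yi-ybar)) / sqrt(sum((xi-xbar)^2) * sum((yi-ybar)^2))
n = 5, xbar = 50/5 = 10, ybar = 57/5 = 11.4
Sxy = sum((xi-xbar)(yi-ybar)) = -55
Sxx = sum((xi-xbar)^2) = 176
Syy = sum((yi-ybar)^2) = 123.2
sqrt(Sxx*Syy) ≈ 147.252165
r = Sxy / sqrt(Sxx*Syy) = -55 / 147.252165 ≈ -0.373509

-0.3735


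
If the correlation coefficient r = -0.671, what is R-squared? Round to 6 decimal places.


R^2 = r^2 = (-0.671)^2 = 0.450241

0.450241


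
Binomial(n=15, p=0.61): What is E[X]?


E[X] = n*p = 15 * 0.61 = 9.15

9.15


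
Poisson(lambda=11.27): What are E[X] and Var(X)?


E[X] = Var(X) = lambda = 11.27

11.27, 11.27


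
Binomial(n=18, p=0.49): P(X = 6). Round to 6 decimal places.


P = C(n,k) * p^k * (1-p)^(n-k)
C(18,6) = 18564
p^k = 0.49^6 ≈ 0.01384129
(1-p)^(n-k) = 0.51^12 ≈ 0.0003096293
P = 18564 * 0.01384129 * 0.0003096293 ≈ 0.079559

0.079559


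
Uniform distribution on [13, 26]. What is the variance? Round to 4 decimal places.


Var = (b-a)^2 / 12
(b-a)^2 = (26 - 13)^2 = 169
Var = 169/12 ≈ 14.083333

14.0833
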